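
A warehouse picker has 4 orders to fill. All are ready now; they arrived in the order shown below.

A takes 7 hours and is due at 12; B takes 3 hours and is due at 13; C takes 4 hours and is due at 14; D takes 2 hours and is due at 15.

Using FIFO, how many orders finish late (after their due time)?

FIFO (arrival order): A B C D.
A: 0→7, due 12, tardiness 0
B: 7→10, due 13, tardiness 0
C: 10→14, due 14, tardiness 0
D: 14→16, due 15, tardiness 1
Late orders: 1.

1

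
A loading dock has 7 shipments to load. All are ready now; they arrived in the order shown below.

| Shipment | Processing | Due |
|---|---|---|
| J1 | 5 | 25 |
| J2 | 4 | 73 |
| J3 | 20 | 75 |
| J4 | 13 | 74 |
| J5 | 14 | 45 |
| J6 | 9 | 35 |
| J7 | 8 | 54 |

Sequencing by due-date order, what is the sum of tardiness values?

0

EDD (increasing due date): J1 J6 J5 J7 J2 J4 J3.
J1: 0→5, due 25, tardiness 0
J6: 5→14, due 35, tardiness 0
J5: 14→28, due 45, tardiness 0
J7: 28→36, due 54, tardiness 0
J2: 36→40, due 73, tardiness 0
J4: 40→53, due 74, tardiness 0
J3: 53→73, due 75, tardiness 0
Sum = 0+0+0+0+0+0+0 = 0.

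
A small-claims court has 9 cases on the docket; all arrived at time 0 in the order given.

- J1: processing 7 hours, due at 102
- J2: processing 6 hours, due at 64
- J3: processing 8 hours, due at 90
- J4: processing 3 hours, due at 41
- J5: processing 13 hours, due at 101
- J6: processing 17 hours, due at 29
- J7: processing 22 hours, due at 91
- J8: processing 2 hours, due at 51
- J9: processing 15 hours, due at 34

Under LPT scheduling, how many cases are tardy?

5

LPT (decreasing processing time): J7 J6 J9 J5 J3 J1 J2 J4 J8.
J7: 0→22, due 91, tardiness 0
J6: 22→39, due 29, tardiness 10
J9: 39→54, due 34, tardiness 20
J5: 54→67, due 101, tardiness 0
J3: 67→75, due 90, tardiness 0
J1: 75→82, due 102, tardiness 0
J2: 82→88, due 64, tardiness 24
J4: 88→91, due 41, tardiness 50
J8: 91→93, due 51, tardiness 42
Late cases: 5.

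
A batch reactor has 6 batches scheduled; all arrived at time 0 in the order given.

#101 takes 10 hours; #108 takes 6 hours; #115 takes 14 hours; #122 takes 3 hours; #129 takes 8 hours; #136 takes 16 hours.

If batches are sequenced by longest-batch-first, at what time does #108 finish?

54

LPT (decreasing processing time): #136 #115 #101 #129 #108 #122.
#136: 0→16
#115: 16→30
#101: 30→40
#129: 40→48
#108: 48→54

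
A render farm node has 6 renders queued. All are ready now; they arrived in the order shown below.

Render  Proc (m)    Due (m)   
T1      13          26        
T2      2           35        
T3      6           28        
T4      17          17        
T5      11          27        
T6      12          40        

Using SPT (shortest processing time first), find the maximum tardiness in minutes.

SPT (increasing processing time): T2 T3 T5 T6 T1 T4.
T2: 0→2, due 35, tardiness 0
T3: 2→8, due 28, tardiness 0
T5: 8→19, due 27, tardiness 0
T6: 19→31, due 40, tardiness 0
T1: 31→44, due 26, tardiness 18
T4: 44→61, due 17, tardiness 44
Maximum = 44.

44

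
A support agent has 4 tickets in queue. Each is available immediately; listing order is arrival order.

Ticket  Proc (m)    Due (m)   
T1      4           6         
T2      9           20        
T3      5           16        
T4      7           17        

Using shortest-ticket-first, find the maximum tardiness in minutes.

SPT (increasing processing time): T1 T3 T4 T2.
T1: 0→4, due 6, tardiness 0
T3: 4→9, due 16, tardiness 0
T4: 9→16, due 17, tardiness 0
T2: 16→25, due 20, tardiness 5
Maximum = 5.

5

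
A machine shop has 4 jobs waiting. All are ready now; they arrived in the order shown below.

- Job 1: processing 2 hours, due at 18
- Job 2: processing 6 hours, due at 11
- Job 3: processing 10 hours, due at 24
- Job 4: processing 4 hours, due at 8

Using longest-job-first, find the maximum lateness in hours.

LPT (decreasing processing time): Job 3 Job 2 Job 4 Job 1.
Job 3: 0→10, due 24, lateness -14
Job 2: 10→16, due 11, lateness 5
Job 4: 16→20, due 8, lateness 12
Job 1: 20→22, due 18, lateness 4
Maximum = 12.

12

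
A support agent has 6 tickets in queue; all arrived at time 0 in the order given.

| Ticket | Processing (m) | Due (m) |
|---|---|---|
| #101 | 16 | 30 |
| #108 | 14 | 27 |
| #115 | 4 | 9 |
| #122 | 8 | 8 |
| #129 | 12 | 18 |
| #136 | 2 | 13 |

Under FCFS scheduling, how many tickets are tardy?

5

FIFO (arrival order): #101 #108 #115 #122 #129 #136.
#101: 0→16, due 30, tardiness 0
#108: 16→30, due 27, tardiness 3
#115: 30→34, due 9, tardiness 25
#122: 34→42, due 8, tardiness 34
#129: 42→54, due 18, tardiness 36
#136: 54→56, due 13, tardiness 43
Late tickets: 5.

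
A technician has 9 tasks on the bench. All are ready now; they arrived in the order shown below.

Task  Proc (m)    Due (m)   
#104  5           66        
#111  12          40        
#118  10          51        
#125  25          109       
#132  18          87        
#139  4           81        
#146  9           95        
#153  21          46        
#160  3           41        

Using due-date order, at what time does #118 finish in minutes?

EDD (increasing due date): #111 #160 #153 #118 #104 #139 #132 #146 #125.
#111: 0→12
#160: 12→15
#153: 15→36
#118: 36→46

46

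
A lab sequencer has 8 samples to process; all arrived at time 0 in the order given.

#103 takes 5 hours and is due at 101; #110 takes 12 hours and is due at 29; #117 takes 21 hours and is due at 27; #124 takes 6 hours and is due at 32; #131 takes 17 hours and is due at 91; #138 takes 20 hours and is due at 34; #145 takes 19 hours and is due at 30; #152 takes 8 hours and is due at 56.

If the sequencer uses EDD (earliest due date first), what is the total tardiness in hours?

145

EDD (increasing due date): #117 #110 #145 #124 #138 #152 #131 #103.
#117: 0→21, due 27, tardiness 0
#110: 21→33, due 29, tardiness 4
#145: 33→52, due 30, tardiness 22
#124: 52→58, due 32, tardiness 26
#138: 58→78, due 34, tardiness 44
#152: 78→86, due 56, tardiness 30
#131: 86→103, due 91, tardiness 12
#103: 103→108, due 101, tardiness 7
Sum = 0+4+22+26+44+30+12+7 = 145.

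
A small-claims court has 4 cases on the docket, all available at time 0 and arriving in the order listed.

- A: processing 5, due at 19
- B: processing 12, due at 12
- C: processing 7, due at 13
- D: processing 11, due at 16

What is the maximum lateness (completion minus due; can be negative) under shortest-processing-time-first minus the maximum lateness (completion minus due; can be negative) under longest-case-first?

SPT (increasing processing time): A C D B.
A: 0→5, due 19, lateness -14
C: 5→12, due 13, lateness -1
D: 12→23, due 16, lateness 7
B: 23→35, due 12, lateness 23
Maximum = 23.
LPT (decreasing processing time): B D C A.
B: 0→12, due 12, lateness 0
D: 12→23, due 16, lateness 7
C: 23→30, due 13, lateness 17
A: 30→35, due 19, lateness 16
Maximum = 17.
Difference = 23 − 17 = 6.

6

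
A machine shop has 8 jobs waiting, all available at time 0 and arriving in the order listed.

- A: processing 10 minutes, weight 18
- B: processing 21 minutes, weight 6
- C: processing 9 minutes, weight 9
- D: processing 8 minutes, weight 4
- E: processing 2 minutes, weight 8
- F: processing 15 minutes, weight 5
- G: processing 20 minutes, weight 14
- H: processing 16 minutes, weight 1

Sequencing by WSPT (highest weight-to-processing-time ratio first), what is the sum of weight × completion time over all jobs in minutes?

2122

WSPT (decreasing weight/processing-time ratio): E A C G D F B H.
E: finishes 2, weight 8, w·C = 16
A: finishes 12, weight 18, w·C = 216
C: finishes 21, weight 9, w·C = 189
G: finishes 41, weight 14, w·C = 574
D: finishes 49, weight 4, w·C = 196
F: finishes 64, weight 5, w·C = 320
B: finishes 85, weight 6, w·C = 510
H: finishes 101, weight 1, w·C = 101
Sum = 16+216+189+574+196+320+510+101 = 2122.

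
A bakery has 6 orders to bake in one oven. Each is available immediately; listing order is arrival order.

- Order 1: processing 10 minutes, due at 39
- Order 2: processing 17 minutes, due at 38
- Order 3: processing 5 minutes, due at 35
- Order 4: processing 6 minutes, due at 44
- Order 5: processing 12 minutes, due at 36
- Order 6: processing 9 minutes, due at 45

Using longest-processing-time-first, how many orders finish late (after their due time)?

3

LPT (decreasing processing time): Order 2 Order 5 Order 1 Order 6 Order 4 Order 3.
Order 2: 0→17, due 38, tardiness 0
Order 5: 17→29, due 36, tardiness 0
Order 1: 29→39, due 39, tardiness 0
Order 6: 39→48, due 45, tardiness 3
Order 4: 48→54, due 44, tardiness 10
Order 3: 54→59, due 35, tardiness 24
Late orders: 3.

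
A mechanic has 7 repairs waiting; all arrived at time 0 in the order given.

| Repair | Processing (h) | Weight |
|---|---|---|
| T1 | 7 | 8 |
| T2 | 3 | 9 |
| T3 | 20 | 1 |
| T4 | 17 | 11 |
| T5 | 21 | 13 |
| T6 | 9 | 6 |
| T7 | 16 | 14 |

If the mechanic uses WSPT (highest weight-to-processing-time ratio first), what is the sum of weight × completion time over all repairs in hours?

WSPT (decreasing weight/processing-time ratio): T2 T1 T7 T6 T4 T5 T3.
T2: finishes 3, weight 9, w·C = 27
T1: finishes 10, weight 8, w·C = 80
T7: finishes 26, weight 14, w·C = 364
T6: finishes 35, weight 6, w·C = 210
T4: finishes 52, weight 11, w·C = 572
T5: finishes 73, weight 13, w·C = 949
T3: finishes 93, weight 1, w·C = 93
Sum = 27+80+364+210+572+949+93 = 2295.

2295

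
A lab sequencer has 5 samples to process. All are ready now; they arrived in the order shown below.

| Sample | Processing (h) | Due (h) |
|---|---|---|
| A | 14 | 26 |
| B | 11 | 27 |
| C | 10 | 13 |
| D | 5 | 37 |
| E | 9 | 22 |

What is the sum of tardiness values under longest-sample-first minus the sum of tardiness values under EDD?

LPT (decreasing processing time): A B C E D.
A: 0→14, due 26, tardiness 0
B: 14→25, due 27, tardiness 0
C: 25→35, due 13, tardiness 22
E: 35→44, due 22, tardiness 22
D: 44→49, due 37, tardiness 12
Sum = 0+0+22+22+12 = 56.
EDD (increasing due date): C E A B D.
C: 0→10, due 13, tardiness 0
E: 10→19, due 22, tardiness 0
A: 19→33, due 26, tardiness 7
B: 33→44, due 27, tardiness 17
D: 44→49, due 37, tardiness 12
Sum = 0+0+7+17+12 = 36.
Difference = 56 − 36 = 20.

20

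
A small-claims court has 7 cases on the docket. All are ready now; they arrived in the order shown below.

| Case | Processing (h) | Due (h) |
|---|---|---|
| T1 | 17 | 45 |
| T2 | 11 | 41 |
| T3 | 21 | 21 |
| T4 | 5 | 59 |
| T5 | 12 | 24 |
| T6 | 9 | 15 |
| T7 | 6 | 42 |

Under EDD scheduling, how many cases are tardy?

EDD (increasing due date): T6 T3 T5 T2 T7 T1 T4.
T6: 0→9, due 15, tardiness 0
T3: 9→30, due 21, tardiness 9
T5: 30→42, due 24, tardiness 18
T2: 42→53, due 41, tardiness 12
T7: 53→59, due 42, tardiness 17
T1: 59→76, due 45, tardiness 31
T4: 76→81, due 59, tardiness 22
Late cases: 6.

6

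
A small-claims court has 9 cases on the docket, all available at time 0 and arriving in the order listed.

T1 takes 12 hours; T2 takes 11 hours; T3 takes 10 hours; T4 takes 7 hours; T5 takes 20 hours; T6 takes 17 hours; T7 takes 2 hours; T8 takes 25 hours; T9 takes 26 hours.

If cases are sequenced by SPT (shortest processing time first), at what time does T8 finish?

SPT (increasing processing time): T7 T4 T3 T2 T1 T6 T5 T8 T9.
T7: 0→2
T4: 2→9
T3: 9→19
T2: 19→30
T1: 30→42
T6: 42→59
T5: 59→79
T8: 79→104

104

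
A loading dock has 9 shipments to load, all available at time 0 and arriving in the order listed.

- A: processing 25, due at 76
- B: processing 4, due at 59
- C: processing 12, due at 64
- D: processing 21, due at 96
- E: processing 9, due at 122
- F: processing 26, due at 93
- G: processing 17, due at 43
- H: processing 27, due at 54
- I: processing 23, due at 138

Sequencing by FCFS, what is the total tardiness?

FIFO (arrival order): A B C D E F G H I.
A: 0→25, due 76, tardiness 0
B: 25→29, due 59, tardiness 0
C: 29→41, due 64, tardiness 0
D: 41→62, due 96, tardiness 0
E: 62→71, due 122, tardiness 0
F: 71→97, due 93, tardiness 4
G: 97→114, due 43, tardiness 71
H: 114→141, due 54, tardiness 87
I: 141→164, due 138, tardiness 26
Sum = 0+0+0+0+0+4+71+87+26 = 188.

188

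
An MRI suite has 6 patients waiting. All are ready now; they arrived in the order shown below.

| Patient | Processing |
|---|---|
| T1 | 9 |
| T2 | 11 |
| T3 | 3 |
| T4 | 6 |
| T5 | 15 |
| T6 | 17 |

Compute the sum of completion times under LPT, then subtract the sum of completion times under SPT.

LPT (decreasing processing time): T6 T5 T2 T1 T4 T3.
T6: 0→17
T5: 17→32
T2: 32→43
T1: 43→52
T4: 52→58
T3: 58→61
Sum = 17+32+43+52+58+61 = 263.
SPT (increasing processing time): T3 T4 T1 T2 T5 T6.
T3: 0→3
T4: 3→9
T1: 9→18
T2: 18→29
T5: 29→44
T6: 44→61
Sum = 3+9+18+29+44+61 = 164.
Difference = 263 − 164 = 99.

99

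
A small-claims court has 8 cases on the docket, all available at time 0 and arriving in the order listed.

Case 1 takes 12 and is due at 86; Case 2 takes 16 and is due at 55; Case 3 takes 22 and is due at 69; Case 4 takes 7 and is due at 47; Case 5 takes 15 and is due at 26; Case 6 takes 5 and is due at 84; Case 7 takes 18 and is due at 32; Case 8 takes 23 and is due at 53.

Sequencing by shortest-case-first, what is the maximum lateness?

SPT (increasing processing time): Case 6 Case 4 Case 1 Case 5 Case 2 Case 7 Case 3 Case 8.
Case 6: 0→5, due 84, lateness -79
Case 4: 5→12, due 47, lateness -35
Case 1: 12→24, due 86, lateness -62
Case 5: 24→39, due 26, lateness 13
Case 2: 39→55, due 55, lateness 0
Case 7: 55→73, due 32, lateness 41
Case 3: 73→95, due 69, lateness 26
Case 8: 95→118, due 53, lateness 65
Maximum = 65.

65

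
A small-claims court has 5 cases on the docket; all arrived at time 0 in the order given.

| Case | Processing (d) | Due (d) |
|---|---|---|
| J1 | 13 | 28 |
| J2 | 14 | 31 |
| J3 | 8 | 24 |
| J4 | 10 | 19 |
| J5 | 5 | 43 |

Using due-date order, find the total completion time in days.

EDD (increasing due date): J4 J3 J1 J2 J5.
J4: 0→10
J3: 10→18
J1: 18→31
J2: 31→45
J5: 45→50
Sum = 10+18+31+45+50 = 154.

154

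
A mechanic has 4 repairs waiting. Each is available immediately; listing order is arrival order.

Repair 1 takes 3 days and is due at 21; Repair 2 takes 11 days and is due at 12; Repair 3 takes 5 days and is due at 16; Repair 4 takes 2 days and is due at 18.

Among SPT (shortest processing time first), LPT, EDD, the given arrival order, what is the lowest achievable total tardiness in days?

SPT (increasing processing time): Repair 4 Repair 1 Repair 3 Repair 2.
Repair 4: 0→2, due 18, tardiness 0
Repair 1: 2→5, due 21, tardiness 0
Repair 3: 5→10, due 16, tardiness 0
Repair 2: 10→21, due 12, tardiness 9
Sum = 0+0+0+9 = 9.
LPT (decreasing processing time): Repair 2 Repair 3 Repair 1 Repair 4.
Repair 2: 0→11, due 12, tardiness 0
Repair 3: 11→16, due 16, tardiness 0
Repair 1: 16→19, due 21, tardiness 0
Repair 4: 19→21, due 18, tardiness 3
Sum = 0+0+0+3 = 3.
EDD (increasing due date): Repair 2 Repair 3 Repair 4 Repair 1.
Repair 2: 0→11, due 12, tardiness 0
Repair 3: 11→16, due 16, tardiness 0
Repair 4: 16→18, due 18, tardiness 0
Repair 1: 18→21, due 21, tardiness 0
Sum = 0+0+0+0 = 0.
FIFO (arrival order): Repair 1 Repair 2 Repair 3 Repair 4.
Repair 1: 0→3, due 21, tardiness 0
Repair 2: 3→14, due 12, tardiness 2
Repair 3: 14→19, due 16, tardiness 3
Repair 4: 19→21, due 18, tardiness 3
Sum = 0+2+3+3 = 8.
SPT 9, LPT 3, EDD 0, FIFO 8 → minimum 0.

0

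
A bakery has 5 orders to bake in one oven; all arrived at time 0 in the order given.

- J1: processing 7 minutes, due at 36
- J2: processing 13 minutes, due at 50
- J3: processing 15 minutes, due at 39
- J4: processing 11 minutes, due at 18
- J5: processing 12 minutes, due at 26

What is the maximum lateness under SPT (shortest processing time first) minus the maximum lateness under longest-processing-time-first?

SPT (increasing processing time): J1 J4 J5 J2 J3.
J1: 0→7, due 36, lateness -29
J4: 7→18, due 18, lateness 0
J5: 18→30, due 26, lateness 4
J2: 30→43, due 50, lateness -7
J3: 43→58, due 39, lateness 19
Maximum = 19.
LPT (decreasing processing time): J3 J2 J5 J4 J1.
J3: 0→15, due 39, lateness -24
J2: 15→28, due 50, lateness -22
J5: 28→40, due 26, lateness 14
J4: 40→51, due 18, lateness 33
J1: 51→58, due 36, lateness 22
Maximum = 33.
Difference = 19 − 33 = -14.

-14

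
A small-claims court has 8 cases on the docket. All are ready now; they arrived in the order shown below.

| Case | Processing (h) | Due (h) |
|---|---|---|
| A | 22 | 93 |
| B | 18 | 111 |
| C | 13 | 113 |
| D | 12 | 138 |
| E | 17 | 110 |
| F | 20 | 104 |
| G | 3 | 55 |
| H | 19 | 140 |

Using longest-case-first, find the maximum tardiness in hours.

69

LPT (decreasing processing time): A F H B E C D G.
A: 0→22, due 93, tardiness 0
F: 22→42, due 104, tardiness 0
H: 42→61, due 140, tardiness 0
B: 61→79, due 111, tardiness 0
E: 79→96, due 110, tardiness 0
C: 96→109, due 113, tardiness 0
D: 109→121, due 138, tardiness 0
G: 121→124, due 55, tardiness 69
Maximum = 69.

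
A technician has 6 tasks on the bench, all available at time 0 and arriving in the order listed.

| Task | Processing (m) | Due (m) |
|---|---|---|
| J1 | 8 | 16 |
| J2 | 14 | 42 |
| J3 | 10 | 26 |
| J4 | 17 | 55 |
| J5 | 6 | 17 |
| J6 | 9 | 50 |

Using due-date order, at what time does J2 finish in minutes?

38

EDD (increasing due date): J1 J5 J3 J2 J6 J4.
J1: 0→8
J5: 8→14
J3: 14→24
J2: 24→38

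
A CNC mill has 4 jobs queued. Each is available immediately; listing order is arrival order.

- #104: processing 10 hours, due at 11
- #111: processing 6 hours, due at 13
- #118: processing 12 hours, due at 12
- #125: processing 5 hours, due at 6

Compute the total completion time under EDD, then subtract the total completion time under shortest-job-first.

10

EDD (increasing due date): #125 #104 #118 #111.
#125: 0→5
#104: 5→15
#118: 15→27
#111: 27→33
Sum = 5+15+27+33 = 80.
SPT (increasing processing time): #125 #111 #104 #118.
#125: 0→5
#111: 5→11
#104: 11→21
#118: 21→33
Sum = 5+11+21+33 = 70.
Difference = 80 − 70 = 10.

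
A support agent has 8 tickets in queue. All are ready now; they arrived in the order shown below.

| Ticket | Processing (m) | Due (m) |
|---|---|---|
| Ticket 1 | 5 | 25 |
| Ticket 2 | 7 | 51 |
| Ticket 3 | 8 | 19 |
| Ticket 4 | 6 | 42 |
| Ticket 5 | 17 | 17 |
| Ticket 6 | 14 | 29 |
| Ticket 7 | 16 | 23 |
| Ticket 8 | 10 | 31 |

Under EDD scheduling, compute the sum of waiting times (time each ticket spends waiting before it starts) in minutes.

335

EDD (increasing due date): Ticket 5 Ticket 3 Ticket 7 Ticket 1 Ticket 6 Ticket 8 Ticket 4 Ticket 2.
Ticket 5: waits 0, runs 0→17
Ticket 3: waits 17, runs 17→25
Ticket 7: waits 25, runs 25→41
Ticket 1: waits 41, runs 41→46
Ticket 6: waits 46, runs 46→60
Ticket 8: waits 60, runs 60→70
Ticket 4: waits 70, runs 70→76
Ticket 2: waits 76, runs 76→83
Sum = 0+17+25+41+46+60+70+76 = 335.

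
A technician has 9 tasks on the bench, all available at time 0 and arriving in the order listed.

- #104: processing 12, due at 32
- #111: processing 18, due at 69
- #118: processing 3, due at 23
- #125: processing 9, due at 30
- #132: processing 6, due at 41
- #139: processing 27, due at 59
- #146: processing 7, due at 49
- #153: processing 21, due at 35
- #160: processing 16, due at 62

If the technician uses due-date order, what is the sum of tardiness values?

144

EDD (increasing due date): #118 #125 #104 #153 #132 #146 #139 #160 #111.
#118: 0→3, due 23, tardiness 0
#125: 3→12, due 30, tardiness 0
#104: 12→24, due 32, tardiness 0
#153: 24→45, due 35, tardiness 10
#132: 45→51, due 41, tardiness 10
#146: 51→58, due 49, tardiness 9
#139: 58→85, due 59, tardiness 26
#160: 85→101, due 62, tardiness 39
#111: 101→119, due 69, tardiness 50
Sum = 0+0+0+10+10+9+26+39+50 = 144.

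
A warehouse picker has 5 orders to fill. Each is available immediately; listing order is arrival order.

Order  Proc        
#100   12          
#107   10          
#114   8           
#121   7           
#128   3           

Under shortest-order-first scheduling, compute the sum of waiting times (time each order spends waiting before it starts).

SPT (increasing processing time): #128 #121 #114 #107 #100.
#128: waits 0, runs 0→3
#121: waits 3, runs 3→10
#114: waits 10, runs 10→18
#107: waits 18, runs 18→28
#100: waits 28, runs 28→40
Sum = 0+3+10+18+28 = 59.

59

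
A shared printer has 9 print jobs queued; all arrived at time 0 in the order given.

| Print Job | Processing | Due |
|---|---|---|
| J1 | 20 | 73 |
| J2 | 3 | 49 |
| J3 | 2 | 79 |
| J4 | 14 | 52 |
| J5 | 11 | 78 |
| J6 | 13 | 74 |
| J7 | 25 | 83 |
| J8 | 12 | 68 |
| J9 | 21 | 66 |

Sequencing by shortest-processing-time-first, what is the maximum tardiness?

SPT (increasing processing time): J3 J2 J5 J8 J6 J4 J1 J9 J7.
J3: 0→2, due 79, tardiness 0
J2: 2→5, due 49, tardiness 0
J5: 5→16, due 78, tardiness 0
J8: 16→28, due 68, tardiness 0
J6: 28→41, due 74, tardiness 0
J4: 41→55, due 52, tardiness 3
J1: 55→75, due 73, tardiness 2
J9: 75→96, due 66, tardiness 30
J7: 96→121, due 83, tardiness 38
Maximum = 38.

38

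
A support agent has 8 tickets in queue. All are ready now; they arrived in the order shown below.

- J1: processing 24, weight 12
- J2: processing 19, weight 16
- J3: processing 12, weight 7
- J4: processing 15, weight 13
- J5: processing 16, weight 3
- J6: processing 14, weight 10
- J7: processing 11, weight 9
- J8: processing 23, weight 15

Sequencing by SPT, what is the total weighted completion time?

SPT (increasing processing time): J7 J3 J6 J4 J5 J2 J8 J1.
J7: finishes 11, weight 9, w·C = 99
J3: finishes 23, weight 7, w·C = 161
J6: finishes 37, weight 10, w·C = 370
J4: finishes 52, weight 13, w·C = 676
J5: finishes 68, weight 3, w·C = 204
J2: finishes 87, weight 16, w·C = 1392
J8: finishes 110, weight 15, w·C = 1650
J1: finishes 134, weight 12, w·C = 1608
Sum = 99+161+370+676+204+1392+1650+1608 = 6160.

6160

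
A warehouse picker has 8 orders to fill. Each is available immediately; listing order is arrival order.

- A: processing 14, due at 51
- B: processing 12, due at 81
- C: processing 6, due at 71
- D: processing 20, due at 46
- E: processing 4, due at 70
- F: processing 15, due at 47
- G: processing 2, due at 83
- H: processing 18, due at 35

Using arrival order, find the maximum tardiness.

56

FIFO (arrival order): A B C D E F G H.
A: 0→14, due 51, tardiness 0
B: 14→26, due 81, tardiness 0
C: 26→32, due 71, tardiness 0
D: 32→52, due 46, tardiness 6
E: 52→56, due 70, tardiness 0
F: 56→71, due 47, tardiness 24
G: 71→73, due 83, tardiness 0
H: 73→91, due 35, tardiness 56
Maximum = 56.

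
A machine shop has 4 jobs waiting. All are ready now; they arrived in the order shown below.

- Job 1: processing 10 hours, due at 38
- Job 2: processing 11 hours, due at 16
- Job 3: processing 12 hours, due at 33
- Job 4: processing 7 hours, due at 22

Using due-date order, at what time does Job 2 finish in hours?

EDD (increasing due date): Job 2 Job 4 Job 3 Job 1.
Job 2: 0→11

11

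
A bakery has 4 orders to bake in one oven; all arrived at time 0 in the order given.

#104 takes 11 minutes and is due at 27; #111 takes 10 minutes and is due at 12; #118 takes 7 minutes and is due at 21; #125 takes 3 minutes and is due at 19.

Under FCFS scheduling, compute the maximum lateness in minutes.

FIFO (arrival order): #104 #111 #118 #125.
#104: 0→11, due 27, lateness -16
#111: 11→21, due 12, lateness 9
#118: 21→28, due 21, lateness 7
#125: 28→31, due 19, lateness 12
Maximum = 12.

12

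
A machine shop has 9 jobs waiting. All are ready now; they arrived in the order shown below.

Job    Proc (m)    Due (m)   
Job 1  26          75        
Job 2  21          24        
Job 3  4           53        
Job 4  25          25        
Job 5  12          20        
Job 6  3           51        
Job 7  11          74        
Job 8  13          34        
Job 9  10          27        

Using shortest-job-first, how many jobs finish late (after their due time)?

SPT (increasing processing time): Job 6 Job 3 Job 9 Job 7 Job 5 Job 8 Job 2 Job 4 Job 1.
Job 6: 0→3, due 51, tardiness 0
Job 3: 3→7, due 53, tardiness 0
Job 9: 7→17, due 27, tardiness 0
Job 7: 17→28, due 74, tardiness 0
Job 5: 28→40, due 20, tardiness 20
Job 8: 40→53, due 34, tardiness 19
Job 2: 53→74, due 24, tardiness 50
Job 4: 74→99, due 25, tardiness 74
Job 1: 99→125, due 75, tardiness 50
Late jobs: 5.

5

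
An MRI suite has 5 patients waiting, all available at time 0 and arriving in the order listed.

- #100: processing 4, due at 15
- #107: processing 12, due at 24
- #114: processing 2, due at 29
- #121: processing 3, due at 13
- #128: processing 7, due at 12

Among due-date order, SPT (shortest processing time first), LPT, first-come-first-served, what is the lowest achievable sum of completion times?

EDD (increasing due date): #128 #121 #100 #107 #114.
#128: 0→7
#121: 7→10
#100: 10→14
#107: 14→26
#114: 26→28
Sum = 7+10+14+26+28 = 85.
SPT (increasing processing time): #114 #121 #100 #128 #107.
#114: 0→2
#121: 2→5
#100: 5→9
#128: 9→16
#107: 16→28
Sum = 2+5+9+16+28 = 60.
LPT (decreasing processing time): #107 #128 #100 #121 #114.
#107: 0→12
#128: 12→19
#100: 19→23
#121: 23→26
#114: 26→28
Sum = 12+19+23+26+28 = 108.
FIFO (arrival order): #100 #107 #114 #121 #128.
#100: 0→4
#107: 4→16
#114: 16→18
#121: 18→21
#128: 21→28
Sum = 4+16+18+21+28 = 87.
EDD 85, SPT 60, LPT 108, FIFO 87 → minimum 60.

60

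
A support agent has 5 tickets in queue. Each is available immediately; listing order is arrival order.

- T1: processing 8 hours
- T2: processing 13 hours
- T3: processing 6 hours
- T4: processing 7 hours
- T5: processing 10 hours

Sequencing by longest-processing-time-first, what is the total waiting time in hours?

105

LPT (decreasing processing time): T2 T5 T1 T4 T3.
T2: waits 0, runs 0→13
T5: waits 13, runs 13→23
T1: waits 23, runs 23→31
T4: waits 31, runs 31→38
T3: waits 38, runs 38→44
Sum = 0+13+23+31+38 = 105.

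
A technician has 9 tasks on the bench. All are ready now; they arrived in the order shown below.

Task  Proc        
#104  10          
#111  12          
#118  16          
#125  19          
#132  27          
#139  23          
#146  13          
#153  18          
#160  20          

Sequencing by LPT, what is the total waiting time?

750

LPT (decreasing processing time): #132 #139 #160 #125 #153 #118 #146 #111 #104.
#132: waits 0, runs 0→27
#139: waits 27, runs 27→50
#160: waits 50, runs 50→70
#125: waits 70, runs 70→89
#153: waits 89, runs 89→107
#118: waits 107, runs 107→123
#146: waits 123, runs 123→136
#111: waits 136, runs 136→148
#104: waits 148, runs 148→158
Sum = 0+27+50+70+89+107+123+136+148 = 750.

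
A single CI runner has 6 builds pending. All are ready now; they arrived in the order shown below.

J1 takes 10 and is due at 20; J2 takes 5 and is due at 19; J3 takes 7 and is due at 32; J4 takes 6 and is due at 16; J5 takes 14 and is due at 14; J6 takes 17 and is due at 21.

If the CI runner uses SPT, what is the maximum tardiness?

SPT (increasing processing time): J2 J4 J3 J1 J5 J6.
J2: 0→5, due 19, tardiness 0
J4: 5→11, due 16, tardiness 0
J3: 11→18, due 32, tardiness 0
J1: 18→28, due 20, tardiness 8
J5: 28→42, due 14, tardiness 28
J6: 42→59, due 21, tardiness 38
Maximum = 38.

38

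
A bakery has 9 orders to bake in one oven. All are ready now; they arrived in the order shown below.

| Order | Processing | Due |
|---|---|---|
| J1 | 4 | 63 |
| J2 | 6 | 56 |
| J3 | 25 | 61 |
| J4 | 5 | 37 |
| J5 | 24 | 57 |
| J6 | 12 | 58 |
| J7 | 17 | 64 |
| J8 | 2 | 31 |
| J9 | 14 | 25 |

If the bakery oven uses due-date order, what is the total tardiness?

106

EDD (increasing due date): J9 J8 J4 J2 J5 J6 J3 J1 J7.
J9: 0→14, due 25, tardiness 0
J8: 14→16, due 31, tardiness 0
J4: 16→21, due 37, tardiness 0
J2: 21→27, due 56, tardiness 0
J5: 27→51, due 57, tardiness 0
J6: 51→63, due 58, tardiness 5
J3: 63→88, due 61, tardiness 27
J1: 88→92, due 63, tardiness 29
J7: 92→109, due 64, tardiness 45
Sum = 0+0+0+0+0+5+27+29+45 = 106.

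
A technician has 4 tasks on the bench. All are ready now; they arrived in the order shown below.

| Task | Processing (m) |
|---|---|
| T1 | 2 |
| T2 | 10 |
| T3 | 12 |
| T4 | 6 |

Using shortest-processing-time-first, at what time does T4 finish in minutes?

SPT (increasing processing time): T1 T4 T2 T3.
T1: 0→2
T4: 2→8

8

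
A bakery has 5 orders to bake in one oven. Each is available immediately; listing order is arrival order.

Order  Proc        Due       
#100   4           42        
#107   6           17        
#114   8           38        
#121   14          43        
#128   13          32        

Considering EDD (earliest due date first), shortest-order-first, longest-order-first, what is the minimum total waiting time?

EDD (increasing due date): #107 #128 #114 #100 #121.
#107: waits 0, runs 0→6
#128: waits 6, runs 6→19
#114: waits 19, runs 19→27
#100: waits 27, runs 27→31
#121: waits 31, runs 31→45
Sum = 0+6+19+27+31 = 83.
SPT (increasing processing time): #100 #107 #114 #128 #121.
#100: waits 0, runs 0→4
#107: waits 4, runs 4→10
#114: waits 10, runs 10→18
#128: waits 18, runs 18→31
#121: waits 31, runs 31→45
Sum = 0+4+10+18+31 = 63.
LPT (decreasing processing time): #121 #128 #114 #107 #100.
#121: waits 0, runs 0→14
#128: waits 14, runs 14→27
#114: waits 27, runs 27→35
#107: waits 35, runs 35→41
#100: waits 41, runs 41→45
Sum = 0+14+27+35+41 = 117.
EDD 83, SPT 63, LPT 117 → minimum 63.

63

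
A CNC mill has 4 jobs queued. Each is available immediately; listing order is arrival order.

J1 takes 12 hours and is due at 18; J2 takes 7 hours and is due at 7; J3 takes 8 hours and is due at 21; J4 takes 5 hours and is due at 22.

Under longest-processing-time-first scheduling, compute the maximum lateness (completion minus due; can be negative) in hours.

LPT (decreasing processing time): J1 J3 J2 J4.
J1: 0→12, due 18, lateness -6
J3: 12→20, due 21, lateness -1
J2: 20→27, due 7, lateness 20
J4: 27→32, due 22, lateness 10
Maximum = 20.

20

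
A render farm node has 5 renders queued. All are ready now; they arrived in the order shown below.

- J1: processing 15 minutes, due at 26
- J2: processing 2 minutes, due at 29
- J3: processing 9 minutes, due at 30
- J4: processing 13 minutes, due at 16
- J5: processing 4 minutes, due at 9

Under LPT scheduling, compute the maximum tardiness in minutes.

32

LPT (decreasing processing time): J1 J4 J3 J5 J2.
J1: 0→15, due 26, tardiness 0
J4: 15→28, due 16, tardiness 12
J3: 28→37, due 30, tardiness 7
J5: 37→41, due 9, tardiness 32
J2: 41→43, due 29, tardiness 14
Maximum = 32.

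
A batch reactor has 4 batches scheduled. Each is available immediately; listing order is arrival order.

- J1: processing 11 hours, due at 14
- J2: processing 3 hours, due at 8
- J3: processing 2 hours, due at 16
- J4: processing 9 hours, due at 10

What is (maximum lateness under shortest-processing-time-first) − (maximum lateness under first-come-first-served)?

SPT (increasing processing time): J3 J2 J4 J1.
J3: 0→2, due 16, lateness -14
J2: 2→5, due 8, lateness -3
J4: 5→14, due 10, lateness 4
J1: 14→25, due 14, lateness 11
Maximum = 11.
FIFO (arrival order): J1 J2 J3 J4.
J1: 0→11, due 14, lateness -3
J2: 11→14, due 8, lateness 6
J3: 14→16, due 16, lateness 0
J4: 16→25, due 10, lateness 15
Maximum = 15.
Difference = 11 − 15 = -4.

-4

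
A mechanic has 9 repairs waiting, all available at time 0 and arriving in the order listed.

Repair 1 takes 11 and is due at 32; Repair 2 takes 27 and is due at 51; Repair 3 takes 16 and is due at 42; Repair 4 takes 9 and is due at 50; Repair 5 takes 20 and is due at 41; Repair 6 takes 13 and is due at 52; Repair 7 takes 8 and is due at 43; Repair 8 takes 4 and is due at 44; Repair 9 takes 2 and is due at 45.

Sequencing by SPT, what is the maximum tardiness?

59

SPT (increasing processing time): Repair 9 Repair 8 Repair 7 Repair 4 Repair 1 Repair 6 Repair 3 Repair 5 Repair 2.
Repair 9: 0→2, due 45, tardiness 0
Repair 8: 2→6, due 44, tardiness 0
Repair 7: 6→14, due 43, tardiness 0
Repair 4: 14→23, due 50, tardiness 0
Repair 1: 23→34, due 32, tardiness 2
Repair 6: 34→47, due 52, tardiness 0
Repair 3: 47→63, due 42, tardiness 21
Repair 5: 63→83, due 41, tardiness 42
Repair 2: 83→110, due 51, tardiness 59
Maximum = 59.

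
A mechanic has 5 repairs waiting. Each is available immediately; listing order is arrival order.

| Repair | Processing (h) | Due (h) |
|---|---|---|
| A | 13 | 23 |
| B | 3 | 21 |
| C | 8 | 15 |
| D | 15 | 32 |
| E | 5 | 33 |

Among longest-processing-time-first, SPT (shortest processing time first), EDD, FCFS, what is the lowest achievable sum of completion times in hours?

100

LPT (decreasing processing time): D A C E B.
D: 0→15
A: 15→28
C: 28→36
E: 36→41
B: 41→44
Sum = 15+28+36+41+44 = 164.
SPT (increasing processing time): B E C A D.
B: 0→3
E: 3→8
C: 8→16
A: 16→29
D: 29→44
Sum = 3+8+16+29+44 = 100.
EDD (increasing due date): C B A D E.
C: 0→8
B: 8→11
A: 11→24
D: 24→39
E: 39→44
Sum = 8+11+24+39+44 = 126.
FIFO (arrival order): A B C D E.
A: 0→13
B: 13→16
C: 16→24
D: 24→39
E: 39→44
Sum = 13+16+24+39+44 = 136.
LPT 164, SPT 100, EDD 126, FIFO 136 → minimum 100.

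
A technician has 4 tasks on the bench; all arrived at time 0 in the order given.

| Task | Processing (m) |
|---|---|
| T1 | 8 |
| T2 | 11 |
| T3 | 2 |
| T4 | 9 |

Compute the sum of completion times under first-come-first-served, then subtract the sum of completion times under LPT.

FIFO (arrival order): T1 T2 T3 T4.
T1: 0→8
T2: 8→19
T3: 19→21
T4: 21→30
Sum = 8+19+21+30 = 78.
LPT (decreasing processing time): T2 T4 T1 T3.
T2: 0→11
T4: 11→20
T1: 20→28
T3: 28→30
Sum = 11+20+28+30 = 89.
Difference = 78 − 89 = -11.

-11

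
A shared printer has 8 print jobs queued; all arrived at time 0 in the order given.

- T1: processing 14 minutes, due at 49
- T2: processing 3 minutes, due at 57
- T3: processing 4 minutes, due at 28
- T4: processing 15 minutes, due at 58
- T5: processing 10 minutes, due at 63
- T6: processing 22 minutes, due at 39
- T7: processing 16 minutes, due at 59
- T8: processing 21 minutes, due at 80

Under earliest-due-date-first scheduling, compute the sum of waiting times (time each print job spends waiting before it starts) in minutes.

329

EDD (increasing due date): T3 T6 T1 T2 T4 T7 T5 T8.
T3: waits 0, runs 0→4
T6: waits 4, runs 4→26
T1: waits 26, runs 26→40
T2: waits 40, runs 40→43
T4: waits 43, runs 43→58
T7: waits 58, runs 58→74
T5: waits 74, runs 74→84
T8: waits 84, runs 84→105
Sum = 0+4+26+40+43+58+74+84 = 329.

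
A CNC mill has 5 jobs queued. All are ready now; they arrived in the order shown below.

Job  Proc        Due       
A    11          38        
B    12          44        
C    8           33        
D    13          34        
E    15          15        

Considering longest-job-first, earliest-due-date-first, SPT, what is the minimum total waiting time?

LPT (decreasing processing time): E D B A C.
E: waits 0, runs 0→15
D: waits 15, runs 15→28
B: waits 28, runs 28→40
A: waits 40, runs 40→51
C: waits 51, runs 51→59
Sum = 0+15+28+40+51 = 134.
EDD (increasing due date): E C D A B.
E: waits 0, runs 0→15
C: waits 15, runs 15→23
D: waits 23, runs 23→36
A: waits 36, runs 36→47
B: waits 47, runs 47→59
Sum = 0+15+23+36+47 = 121.
SPT (increasing processing time): C A B D E.
C: waits 0, runs 0→8
A: waits 8, runs 8→19
B: waits 19, runs 19→31
D: waits 31, runs 31→44
E: waits 44, runs 44→59
Sum = 0+8+19+31+44 = 102.
LPT 134, EDD 121, SPT 102 → minimum 102.

102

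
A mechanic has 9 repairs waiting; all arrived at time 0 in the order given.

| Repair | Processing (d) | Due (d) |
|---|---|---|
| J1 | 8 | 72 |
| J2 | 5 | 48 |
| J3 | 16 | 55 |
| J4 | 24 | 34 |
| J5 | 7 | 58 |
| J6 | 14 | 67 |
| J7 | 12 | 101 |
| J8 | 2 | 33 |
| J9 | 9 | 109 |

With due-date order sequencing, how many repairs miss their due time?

2

EDD (increasing due date): J8 J4 J2 J3 J5 J6 J1 J7 J9.
J8: 0→2, due 33, tardiness 0
J4: 2→26, due 34, tardiness 0
J2: 26→31, due 48, tardiness 0
J3: 31→47, due 55, tardiness 0
J5: 47→54, due 58, tardiness 0
J6: 54→68, due 67, tardiness 1
J1: 68→76, due 72, tardiness 4
J7: 76→88, due 101, tardiness 0
J9: 88→97, due 109, tardiness 0
Late repairs: 2.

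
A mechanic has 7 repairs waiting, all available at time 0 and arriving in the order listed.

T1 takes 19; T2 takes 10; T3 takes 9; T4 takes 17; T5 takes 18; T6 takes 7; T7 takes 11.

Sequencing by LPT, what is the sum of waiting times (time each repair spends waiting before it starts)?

334

LPT (decreasing processing time): T1 T5 T4 T7 T2 T3 T6.
T1: waits 0, runs 0→19
T5: waits 19, runs 19→37
T4: waits 37, runs 37→54
T7: waits 54, runs 54→65
T2: waits 65, runs 65→75
T3: waits 75, runs 75→84
T6: waits 84, runs 84→91
Sum = 0+19+37+54+65+75+84 = 334.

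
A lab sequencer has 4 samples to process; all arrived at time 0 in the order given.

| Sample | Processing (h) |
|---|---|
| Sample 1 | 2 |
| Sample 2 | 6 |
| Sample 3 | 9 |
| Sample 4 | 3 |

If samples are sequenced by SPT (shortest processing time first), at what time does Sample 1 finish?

SPT (increasing processing time): Sample 1 Sample 4 Sample 2 Sample 3.
Sample 1: 0→2

2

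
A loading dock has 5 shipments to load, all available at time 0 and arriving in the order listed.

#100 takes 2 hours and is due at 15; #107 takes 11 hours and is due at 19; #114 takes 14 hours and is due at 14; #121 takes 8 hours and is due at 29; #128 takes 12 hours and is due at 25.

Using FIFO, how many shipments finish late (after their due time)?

FIFO (arrival order): #100 #107 #114 #121 #128.
#100: 0→2, due 15, tardiness 0
#107: 2→13, due 19, tardiness 0
#114: 13→27, due 14, tardiness 13
#121: 27→35, due 29, tardiness 6
#128: 35→47, due 25, tardiness 22
Late shipments: 3.

3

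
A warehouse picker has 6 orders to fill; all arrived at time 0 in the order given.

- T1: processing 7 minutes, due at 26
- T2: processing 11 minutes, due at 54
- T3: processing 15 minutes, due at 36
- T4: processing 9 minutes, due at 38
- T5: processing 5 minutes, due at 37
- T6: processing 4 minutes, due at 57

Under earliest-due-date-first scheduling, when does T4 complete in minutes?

36

EDD (increasing due date): T1 T3 T5 T4 T2 T6.
T1: 0→7
T3: 7→22
T5: 22→27
T4: 27→36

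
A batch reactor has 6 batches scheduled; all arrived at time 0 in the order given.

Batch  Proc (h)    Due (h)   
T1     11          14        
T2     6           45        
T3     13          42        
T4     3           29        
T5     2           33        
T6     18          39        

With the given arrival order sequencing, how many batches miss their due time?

FIFO (arrival order): T1 T2 T3 T4 T5 T6.
T1: 0→11, due 14, tardiness 0
T2: 11→17, due 45, tardiness 0
T3: 17→30, due 42, tardiness 0
T4: 30→33, due 29, tardiness 4
T5: 33→35, due 33, tardiness 2
T6: 35→53, due 39, tardiness 14
Late batches: 3.

3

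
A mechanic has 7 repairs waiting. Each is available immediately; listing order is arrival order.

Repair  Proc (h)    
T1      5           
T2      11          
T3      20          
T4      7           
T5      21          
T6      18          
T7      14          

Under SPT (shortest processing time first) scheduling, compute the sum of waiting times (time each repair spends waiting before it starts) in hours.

SPT (increasing processing time): T1 T4 T2 T7 T6 T3 T5.
T1: waits 0, runs 0→5
T4: waits 5, runs 5→12
T2: waits 12, runs 12→23
T7: waits 23, runs 23→37
T6: waits 37, runs 37→55
T3: waits 55, runs 55→75
T5: waits 75, runs 75→96
Sum = 0+5+12+23+37+55+75 = 207.

207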